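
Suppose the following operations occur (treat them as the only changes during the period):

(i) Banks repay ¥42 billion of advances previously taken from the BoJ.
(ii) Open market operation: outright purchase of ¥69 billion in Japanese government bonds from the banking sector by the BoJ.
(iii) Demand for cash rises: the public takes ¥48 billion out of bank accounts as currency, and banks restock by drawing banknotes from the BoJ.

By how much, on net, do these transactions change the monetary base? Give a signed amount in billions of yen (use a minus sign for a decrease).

BoJ balance sheet:
  Assets:      Securities +¥69B, Loans to banks −¥42B
  Liabilities: Bank reserves −¥21B, Currency in circulation +¥48B
Monetary base = currency + reserves: +¥48B + (−¥21B) = +¥27 billion.

+¥27 billion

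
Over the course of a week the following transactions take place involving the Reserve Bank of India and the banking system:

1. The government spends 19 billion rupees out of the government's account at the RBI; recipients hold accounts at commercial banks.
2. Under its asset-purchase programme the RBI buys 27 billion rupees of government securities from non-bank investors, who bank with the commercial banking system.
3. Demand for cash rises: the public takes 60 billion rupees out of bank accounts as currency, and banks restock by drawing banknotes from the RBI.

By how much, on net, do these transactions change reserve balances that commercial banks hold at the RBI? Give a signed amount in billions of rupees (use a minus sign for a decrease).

Government spending 19 billion rupees: government payments flow into bank reserve accounts → +19B.
Asset purchase (from non-banks) 27 billion rupees: the RBI pays by crediting reserve accounts → +27B.
Currency withdrawal 60 billion rupees: banks swap reserves for currency → −60B.
Net: 19 + 27 − 60 = -14 billion.

-14 billion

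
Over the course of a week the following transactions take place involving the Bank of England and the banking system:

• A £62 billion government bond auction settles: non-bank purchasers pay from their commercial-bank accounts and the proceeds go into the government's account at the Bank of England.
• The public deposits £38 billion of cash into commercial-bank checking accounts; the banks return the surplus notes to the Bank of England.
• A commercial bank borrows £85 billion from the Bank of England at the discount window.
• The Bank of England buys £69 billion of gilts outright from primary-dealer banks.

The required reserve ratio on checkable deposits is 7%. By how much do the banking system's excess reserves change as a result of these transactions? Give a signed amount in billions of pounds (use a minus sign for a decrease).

+£131.68 billion

Government account inflow £62 billion: reserves −£62B, deposits −£62B.
Currency deposit £38 billion: reserves +£38B, deposits +£38B.
Discount-window loan £85 billion: reserves +£85B, deposits 0.
OMO purchase (from banks) £69 billion: reserves +£69B, deposits 0.
Totals: Δreserves = +£130B, Δdeposits = −£24B.
Δrequired reserves = 7% × −£24B = −£1.68B.
Δexcess reserves = Δreserves − Δrequired = +£130B − (−£1.68B) = +£131.68 billion.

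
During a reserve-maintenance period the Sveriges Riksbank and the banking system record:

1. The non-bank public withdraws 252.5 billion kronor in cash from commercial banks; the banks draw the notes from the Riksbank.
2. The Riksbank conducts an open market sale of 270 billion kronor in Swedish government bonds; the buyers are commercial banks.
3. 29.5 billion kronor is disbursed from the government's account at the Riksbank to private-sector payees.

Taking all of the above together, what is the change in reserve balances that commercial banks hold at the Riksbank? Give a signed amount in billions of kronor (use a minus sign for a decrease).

Currency withdrawal 252.5 billion kronor: banks swap reserves for currency → −252.5B.
OMO sale (to banks) 270 billion kronor: the buying banks pay out of their reserve balances → −270B.
Government spending 29.5 billion kronor: government payments flow into bank reserve accounts → +29.5B.
Net: −252.5 − 270 + 29.5 = -493 billion.

-493 billion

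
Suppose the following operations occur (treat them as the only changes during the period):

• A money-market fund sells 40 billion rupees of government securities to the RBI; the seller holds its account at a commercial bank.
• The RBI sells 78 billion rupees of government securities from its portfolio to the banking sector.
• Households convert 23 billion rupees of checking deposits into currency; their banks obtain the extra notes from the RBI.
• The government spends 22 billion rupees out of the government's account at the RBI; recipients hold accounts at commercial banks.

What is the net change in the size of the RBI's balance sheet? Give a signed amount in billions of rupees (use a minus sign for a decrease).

Asset purchase (from non-banks) 40 billion rupees: an RBI asset is acquired → +40B.
OMO sale (to banks) 78 billion rupees: an RBI asset is shed → −78B.
Currency withdrawal 23 billion rupees: only the composition of liabilities changes → 0.
Government spending 22 billion rupees: only the composition of liabilities changes → 0.
Net: 40 − 78 + 0 + 0 = -38 billion.

-38 billion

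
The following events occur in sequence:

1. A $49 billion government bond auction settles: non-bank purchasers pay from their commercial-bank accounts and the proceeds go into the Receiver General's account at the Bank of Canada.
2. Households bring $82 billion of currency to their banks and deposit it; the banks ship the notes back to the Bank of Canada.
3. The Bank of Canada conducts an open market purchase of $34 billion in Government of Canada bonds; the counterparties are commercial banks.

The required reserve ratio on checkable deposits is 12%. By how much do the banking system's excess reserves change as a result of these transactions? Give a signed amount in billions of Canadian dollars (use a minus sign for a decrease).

+$63.04 billion

Government account inflow $49 billion: reserves −$49B, deposits −$49B.
Currency deposit $82 billion: reserves +$82B, deposits +$82B.
OMO purchase (from banks) $34 billion: reserves +$34B, deposits 0.
Totals: Δreserves = +$67B, Δdeposits = +$33B.
Δrequired reserves = 12% × +$33B = +$3.96B.
Δexcess reserves = Δreserves − Δrequired = +$67B − (+$3.96B) = +$63.04 billion.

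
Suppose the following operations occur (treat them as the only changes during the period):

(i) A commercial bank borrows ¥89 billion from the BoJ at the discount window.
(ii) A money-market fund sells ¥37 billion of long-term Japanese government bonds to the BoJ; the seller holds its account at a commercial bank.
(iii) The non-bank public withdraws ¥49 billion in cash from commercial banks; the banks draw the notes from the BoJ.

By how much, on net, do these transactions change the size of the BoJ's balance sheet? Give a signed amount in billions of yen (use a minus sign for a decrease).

+¥126 billion

Discount-window loan ¥89 billion: a BoJ asset is acquired → +¥89B.
Asset purchase (from non-banks) ¥37 billion: a BoJ asset is acquired → +¥37B.
Currency withdrawal ¥49 billion: only the composition of liabilities changes → 0.
Net: 89 + 37 + 0 = +¥126 billion.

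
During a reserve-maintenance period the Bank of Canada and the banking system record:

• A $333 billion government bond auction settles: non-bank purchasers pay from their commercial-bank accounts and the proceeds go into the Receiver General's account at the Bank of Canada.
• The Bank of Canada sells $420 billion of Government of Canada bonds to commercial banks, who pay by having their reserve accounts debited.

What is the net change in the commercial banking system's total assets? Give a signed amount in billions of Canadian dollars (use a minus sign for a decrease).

Bank of Canada balance sheet:
  Assets:      Securities −$420B
  Liabilities: Bank reserves −$753B, Government deposits +$333B
Commercial banking system:
  Assets:      Reserves at CB −$753B, Securities +$420B
  Liabilities: Checkable deposits −$333B
Change in total bank assets = -$333 billion.

-$333 billion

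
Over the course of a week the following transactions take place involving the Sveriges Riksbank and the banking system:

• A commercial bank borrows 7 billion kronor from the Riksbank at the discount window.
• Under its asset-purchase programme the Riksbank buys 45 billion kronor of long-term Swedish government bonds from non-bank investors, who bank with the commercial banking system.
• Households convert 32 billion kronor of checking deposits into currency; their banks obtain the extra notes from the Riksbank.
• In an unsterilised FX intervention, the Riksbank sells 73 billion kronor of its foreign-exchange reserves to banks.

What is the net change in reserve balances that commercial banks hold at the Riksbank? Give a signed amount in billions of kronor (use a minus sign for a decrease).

-53 billion

Discount-window loan 7 billion kronor: the loan is credited to the bank's reserve account → +7B.
Asset purchase (from non-banks) 45 billion kronor: the Riksbank pays by crediting reserve accounts → +45B.
Currency withdrawal 32 billion kronor: banks swap reserves for currency → −32B.
FX sale 73 billion kronor: the buying banks pay out of their reserve balances → −73B.
Net: 7 + 45 − 32 − 73 = -53 billion.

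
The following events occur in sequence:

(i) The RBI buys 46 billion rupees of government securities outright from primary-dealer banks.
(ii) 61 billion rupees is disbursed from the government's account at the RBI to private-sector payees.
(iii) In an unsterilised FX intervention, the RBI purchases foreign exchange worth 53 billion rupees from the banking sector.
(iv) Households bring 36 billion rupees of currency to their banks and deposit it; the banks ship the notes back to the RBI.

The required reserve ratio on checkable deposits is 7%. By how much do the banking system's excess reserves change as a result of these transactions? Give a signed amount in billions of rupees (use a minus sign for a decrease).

OMO purchase (from banks) 46 billion rupees: reserves +46B, deposits 0.
Government spending 61 billion rupees: reserves +61B, deposits +61B.
FX purchase 53 billion rupees: reserves +53B, deposits 0.
Currency deposit 36 billion rupees: reserves +36B, deposits +36B.
Totals: Δreserves = +196B, Δdeposits = +97B.
Δrequired reserves = 7% × +97B = +6.79B.
Δexcess reserves = Δreserves − Δrequired = +196B − (+6.79B) = +189.21 billion.

+189.21 billion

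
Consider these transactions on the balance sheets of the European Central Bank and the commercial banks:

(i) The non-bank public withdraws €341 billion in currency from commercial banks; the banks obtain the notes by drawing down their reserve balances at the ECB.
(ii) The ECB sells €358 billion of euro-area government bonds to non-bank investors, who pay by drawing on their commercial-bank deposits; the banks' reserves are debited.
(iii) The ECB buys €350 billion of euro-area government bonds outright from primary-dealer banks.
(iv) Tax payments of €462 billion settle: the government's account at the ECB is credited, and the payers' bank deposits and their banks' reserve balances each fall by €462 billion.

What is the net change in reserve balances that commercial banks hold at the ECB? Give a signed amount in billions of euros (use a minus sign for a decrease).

Currency withdrawal €341 billion: banks swap reserves for currency → −€341B.
Asset sale (to non-banks) €358 billion: the non-bank buyers' banks settle from reserves → −€358B.
OMO purchase (from banks) €350 billion: the ECB pays by crediting reserve accounts → +€350B.
Government account inflow €462 billion: funds move from bank reserves into the government account → −€462B.
Net: −341 − 358 + 350 − 462 = -€811 billion.

-€811 billion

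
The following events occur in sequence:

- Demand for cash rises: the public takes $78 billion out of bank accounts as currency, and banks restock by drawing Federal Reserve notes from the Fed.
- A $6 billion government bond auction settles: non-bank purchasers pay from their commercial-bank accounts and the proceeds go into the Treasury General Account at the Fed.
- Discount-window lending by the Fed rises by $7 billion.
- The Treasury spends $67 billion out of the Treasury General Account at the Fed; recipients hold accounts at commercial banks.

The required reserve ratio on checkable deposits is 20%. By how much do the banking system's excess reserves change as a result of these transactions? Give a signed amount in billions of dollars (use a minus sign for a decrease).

Currency withdrawal $78 billion: reserves −$78B, deposits −$78B.
Government account inflow $6 billion: reserves −$6B, deposits −$6B.
Discount-window loan $7 billion: reserves +$7B, deposits 0.
Government spending $67 billion: reserves +$67B, deposits +$67B.
Totals: Δreserves = −$10B, Δdeposits = −$17B.
Δrequired reserves = 20% × −$17B = −$3.4B.
Δexcess reserves = Δreserves − Δrequired = −$10B − (−$3.4B) = -$6.6 billion.

-$6.6 billion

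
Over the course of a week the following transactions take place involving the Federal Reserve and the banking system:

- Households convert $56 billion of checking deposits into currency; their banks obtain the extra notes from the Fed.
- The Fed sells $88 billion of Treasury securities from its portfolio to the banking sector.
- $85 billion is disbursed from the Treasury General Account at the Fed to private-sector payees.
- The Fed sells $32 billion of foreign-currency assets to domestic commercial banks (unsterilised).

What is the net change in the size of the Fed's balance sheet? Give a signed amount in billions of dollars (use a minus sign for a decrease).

-$120 billion

Currency withdrawal $56 billion: only the composition of liabilities changes → 0.
OMO sale (to banks) $88 billion: a Fed asset is shed → −$88B.
Government spending $85 billion: only the composition of liabilities changes → 0.
FX sale $32 billion: a Fed asset is shed → −$32B.
Net: 0 − 88 + 0 − 32 = -$120 billion.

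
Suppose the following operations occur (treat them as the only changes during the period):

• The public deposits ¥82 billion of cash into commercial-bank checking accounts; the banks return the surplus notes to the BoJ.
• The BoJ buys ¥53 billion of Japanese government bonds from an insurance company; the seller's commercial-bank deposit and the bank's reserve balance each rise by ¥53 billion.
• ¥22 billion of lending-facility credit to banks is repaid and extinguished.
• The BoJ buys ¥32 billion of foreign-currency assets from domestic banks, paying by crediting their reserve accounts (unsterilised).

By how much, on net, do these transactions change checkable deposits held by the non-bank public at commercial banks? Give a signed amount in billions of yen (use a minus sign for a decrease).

+¥135 billion

Currency deposit ¥82 billion: non-bank counterparties' bank balances rise → +¥82B.
Asset purchase (from non-banks) ¥53 billion: non-bank counterparties' bank balances rise → +¥53B.
Discount-window repayment ¥22 billion: the counterparty is a bank, so public deposits are unchanged → 0.
FX purchase ¥32 billion: the counterparty is a bank, so public deposits are unchanged → 0.
Net: 82 + 53 + 0 + 0 = +¥135 billion.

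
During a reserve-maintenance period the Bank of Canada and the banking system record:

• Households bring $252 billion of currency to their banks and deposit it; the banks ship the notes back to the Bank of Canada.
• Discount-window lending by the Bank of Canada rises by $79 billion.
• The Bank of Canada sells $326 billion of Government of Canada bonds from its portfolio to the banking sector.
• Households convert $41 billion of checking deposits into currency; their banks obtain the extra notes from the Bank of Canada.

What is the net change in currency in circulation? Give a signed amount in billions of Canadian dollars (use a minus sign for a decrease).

-$211 billion

Currency deposit $252 billion: notes return to the central bank → −$252B.
Discount-window loan $79 billion: no currency enters or leaves circulation → 0.
OMO sale (to banks) $326 billion: no currency enters or leaves circulation → 0.
Currency withdrawal $41 billion: notes leave the central bank → +$41B.
Net: −252 + 0 + 0 + 41 = -$211 billion.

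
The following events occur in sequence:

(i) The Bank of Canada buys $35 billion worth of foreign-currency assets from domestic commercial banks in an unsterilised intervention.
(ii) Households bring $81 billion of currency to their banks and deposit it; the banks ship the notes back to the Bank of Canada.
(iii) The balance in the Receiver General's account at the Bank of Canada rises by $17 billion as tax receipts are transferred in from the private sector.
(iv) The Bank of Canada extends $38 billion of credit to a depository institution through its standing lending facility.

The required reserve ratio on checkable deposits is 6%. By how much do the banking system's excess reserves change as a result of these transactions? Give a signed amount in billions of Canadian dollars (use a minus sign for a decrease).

+$133.16 billion

FX purchase $35 billion: reserves +$35B, deposits 0.
Currency deposit $81 billion: reserves +$81B, deposits +$81B.
Government account inflow $17 billion: reserves −$17B, deposits −$17B.
Discount-window loan $38 billion: reserves +$38B, deposits 0.
Totals: Δreserves = +$137B, Δdeposits = +$64B.
Δrequired reserves = 6% × +$64B = +$3.84B.
Δexcess reserves = Δreserves − Δrequired = +$137B − (+$3.84B) = +$133.16 billion.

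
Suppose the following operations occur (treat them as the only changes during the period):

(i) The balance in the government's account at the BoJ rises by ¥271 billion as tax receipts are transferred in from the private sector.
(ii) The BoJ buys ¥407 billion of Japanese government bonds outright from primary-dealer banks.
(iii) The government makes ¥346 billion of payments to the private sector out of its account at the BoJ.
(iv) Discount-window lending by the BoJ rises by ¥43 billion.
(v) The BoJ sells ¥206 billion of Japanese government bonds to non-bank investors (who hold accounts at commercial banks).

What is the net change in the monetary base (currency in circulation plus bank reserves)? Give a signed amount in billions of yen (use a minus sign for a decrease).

Government account inflow ¥271 billion: reserves shift to a non-base liability → −¥271B.
OMO purchase (from banks) ¥407 billion: BoJ balance sheet expands → +¥407B.
Government spending ¥346 billion: a non-base liability converts back to reserves → +¥346B.
Discount-window loan ¥43 billion: BoJ balance sheet expands → +¥43B.
Asset sale (to non-banks) ¥206 billion: BoJ balance sheet contracts → −¥206B.
Net: −271 + 407 + 346 + 43 − 206 = +¥319 billion.

+¥319 billion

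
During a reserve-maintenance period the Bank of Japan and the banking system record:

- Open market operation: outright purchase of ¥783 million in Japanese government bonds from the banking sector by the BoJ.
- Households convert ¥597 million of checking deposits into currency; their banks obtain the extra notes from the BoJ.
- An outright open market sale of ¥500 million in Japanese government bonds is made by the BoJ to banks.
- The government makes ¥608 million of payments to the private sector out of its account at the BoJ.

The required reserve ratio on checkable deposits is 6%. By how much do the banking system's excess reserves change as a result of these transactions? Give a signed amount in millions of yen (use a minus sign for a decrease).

OMO purchase (from banks) ¥783 million: reserves +¥783M, deposits 0.
Currency withdrawal ¥597 million: reserves −¥597M, deposits −¥597M.
OMO sale (to banks) ¥500 million: reserves −¥500M, deposits 0.
Government spending ¥608 million: reserves +¥608M, deposits +¥608M.
Totals: Δreserves = +¥294M, Δdeposits = +¥11M.
Δrequired reserves = 6% × +¥11M = +¥0.66M.
Δexcess reserves = Δreserves − Δrequired = +¥294M − (+¥0.66M) = +¥293.34 million.

+¥293.34 million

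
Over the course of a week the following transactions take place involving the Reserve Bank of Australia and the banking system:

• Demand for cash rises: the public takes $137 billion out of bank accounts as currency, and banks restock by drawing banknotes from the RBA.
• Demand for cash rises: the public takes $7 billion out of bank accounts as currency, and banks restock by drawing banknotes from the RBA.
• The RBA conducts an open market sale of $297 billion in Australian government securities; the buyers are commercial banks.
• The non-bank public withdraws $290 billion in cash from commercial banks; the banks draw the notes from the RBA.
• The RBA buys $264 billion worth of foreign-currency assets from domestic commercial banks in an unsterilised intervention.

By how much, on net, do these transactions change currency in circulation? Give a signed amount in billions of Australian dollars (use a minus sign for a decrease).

Currency withdrawal $137 billion: notes leave the central bank → +$137B.
Currency withdrawal $7 billion: notes leave the central bank → +$7B.
OMO sale (to banks) $297 billion: no currency enters or leaves circulation → 0.
Currency withdrawal $290 billion: notes leave the central bank → +$290B.
FX purchase $264 billion: no currency enters or leaves circulation → 0.
Net: 137 + 7 + 0 + 290 + 0 = +$434 billion.

+$434 billion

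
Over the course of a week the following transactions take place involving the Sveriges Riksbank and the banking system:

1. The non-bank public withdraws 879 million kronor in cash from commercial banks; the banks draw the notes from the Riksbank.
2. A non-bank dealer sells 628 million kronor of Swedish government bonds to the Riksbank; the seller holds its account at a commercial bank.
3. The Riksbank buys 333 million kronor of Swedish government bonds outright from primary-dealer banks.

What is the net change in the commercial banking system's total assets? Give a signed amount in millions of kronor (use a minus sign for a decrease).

-251 million

Currency withdrawal 879 million kronor: bank balance sheets shrink → −879M.
Asset purchase (from non-banks) 628 million kronor: bank balance sheets expand → +628M.
OMO purchase (from banks) 333 million kronor: just an asset swap on bank balance sheets → 0.
Net: −879 + 628 + 0 = -251 million.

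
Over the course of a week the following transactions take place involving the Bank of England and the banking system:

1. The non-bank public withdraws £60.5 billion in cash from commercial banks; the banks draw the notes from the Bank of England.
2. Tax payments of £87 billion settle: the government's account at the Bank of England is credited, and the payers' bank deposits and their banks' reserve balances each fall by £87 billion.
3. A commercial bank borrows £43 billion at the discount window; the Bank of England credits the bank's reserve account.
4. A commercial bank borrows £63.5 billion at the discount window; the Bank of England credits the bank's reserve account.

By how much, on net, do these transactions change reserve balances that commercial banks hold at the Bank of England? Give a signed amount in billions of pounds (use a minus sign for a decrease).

Bank of England balance sheet:
  Assets:      Loans to banks +£106.5B
  Liabilities: Bank reserves −£41B, Currency in circulation +£60.5B, Government deposits +£87B
So the change in reserve balances that commercial banks hold at the Bank of England is -£41 billion.

-£41 billion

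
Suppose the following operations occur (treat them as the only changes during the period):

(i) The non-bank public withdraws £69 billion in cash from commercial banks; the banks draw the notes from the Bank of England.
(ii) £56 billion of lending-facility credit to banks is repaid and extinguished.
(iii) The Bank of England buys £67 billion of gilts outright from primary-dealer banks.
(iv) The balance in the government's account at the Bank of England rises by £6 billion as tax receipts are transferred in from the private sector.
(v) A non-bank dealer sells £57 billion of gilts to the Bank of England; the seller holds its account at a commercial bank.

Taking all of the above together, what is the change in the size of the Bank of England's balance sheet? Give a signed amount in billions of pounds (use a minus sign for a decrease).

+£68 billion

Bank of England balance sheet:
  Assets:      Securities +£124B, Loans to banks −£56B
  Liabilities: Bank reserves −£7B, Currency in circulation +£69B, Government deposits +£6B
Commercial banking system:
  Assets:      Reserves at CB −£7B, Securities −£67B
  Liabilities: Checkable deposits −£18B, Borrowings from CB −£56B
Change in total Bank of England assets = +£68 billion.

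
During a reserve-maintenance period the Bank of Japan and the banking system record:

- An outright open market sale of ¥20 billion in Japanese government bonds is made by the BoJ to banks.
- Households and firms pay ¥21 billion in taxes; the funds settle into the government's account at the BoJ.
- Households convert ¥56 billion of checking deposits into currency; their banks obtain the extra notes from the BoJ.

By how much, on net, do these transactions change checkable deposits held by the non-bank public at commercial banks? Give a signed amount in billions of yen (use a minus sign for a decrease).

-¥77 billion

OMO sale (to banks) ¥20 billion: the counterparty is a bank, so public deposits are unchanged → 0.
Government account inflow ¥21 billion: non-bank counterparties' bank balances fall → −¥21B.
Currency withdrawal ¥56 billion: non-bank counterparties' bank balances fall → −¥56B.
Net: 0 − 21 − 56 = -¥77 billion.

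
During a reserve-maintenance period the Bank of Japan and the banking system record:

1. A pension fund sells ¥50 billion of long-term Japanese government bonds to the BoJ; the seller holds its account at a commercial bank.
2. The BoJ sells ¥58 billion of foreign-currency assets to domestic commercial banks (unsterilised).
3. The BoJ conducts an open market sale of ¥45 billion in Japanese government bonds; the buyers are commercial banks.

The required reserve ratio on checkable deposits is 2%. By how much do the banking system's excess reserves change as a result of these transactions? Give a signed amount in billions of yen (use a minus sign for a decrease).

Asset purchase (from non-banks) ¥50 billion: reserves +¥50B, deposits +¥50B.
FX sale ¥58 billion: reserves −¥58B, deposits 0.
OMO sale (to banks) ¥45 billion: reserves −¥45B, deposits 0.
Totals: Δreserves = −¥53B, Δdeposits = +¥50B.
Δrequired reserves = 2% × +¥50B = +¥1B.
Δexcess reserves = Δreserves − Δrequired = −¥53B − (+¥1B) = -¥54 billion.

-¥54 billion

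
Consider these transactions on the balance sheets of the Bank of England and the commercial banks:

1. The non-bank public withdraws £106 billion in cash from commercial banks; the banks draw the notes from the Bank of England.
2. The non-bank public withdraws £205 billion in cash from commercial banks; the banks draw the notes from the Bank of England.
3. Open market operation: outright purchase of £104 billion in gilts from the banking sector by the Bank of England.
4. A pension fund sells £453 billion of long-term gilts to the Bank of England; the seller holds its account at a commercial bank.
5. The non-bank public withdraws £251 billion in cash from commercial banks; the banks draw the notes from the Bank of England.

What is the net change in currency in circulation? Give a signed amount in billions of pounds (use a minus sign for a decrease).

+£562 billion

Currency withdrawal £106 billion: notes leave the central bank → +£106B.
Currency withdrawal £205 billion: notes leave the central bank → +£205B.
OMO purchase (from banks) £104 billion: no currency enters or leaves circulation → 0.
Asset purchase (from non-banks) £453 billion: no currency enters or leaves circulation → 0.
Currency withdrawal £251 billion: notes leave the central bank → +£251B.
Net: 106 + 205 + 0 + 0 + 251 = +£562 billion.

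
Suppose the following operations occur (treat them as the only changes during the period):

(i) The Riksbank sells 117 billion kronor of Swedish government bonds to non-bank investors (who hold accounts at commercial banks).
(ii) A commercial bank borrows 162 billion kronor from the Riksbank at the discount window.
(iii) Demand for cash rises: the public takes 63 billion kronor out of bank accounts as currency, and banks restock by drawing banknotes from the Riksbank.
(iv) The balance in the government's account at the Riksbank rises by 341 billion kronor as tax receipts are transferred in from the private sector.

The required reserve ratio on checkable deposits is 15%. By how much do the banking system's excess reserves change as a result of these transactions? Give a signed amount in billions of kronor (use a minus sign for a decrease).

-280.85 billion

Asset sale (to non-banks) 117 billion kronor: reserves −117B, deposits −117B.
Discount-window loan 162 billion kronor: reserves +162B, deposits 0.
Currency withdrawal 63 billion kronor: reserves −63B, deposits −63B.
Government account inflow 341 billion kronor: reserves −341B, deposits −341B.
Totals: Δreserves = −359B, Δdeposits = −521B.
Δrequired reserves = 15% × −521B = −78.15B.
Δexcess reserves = Δreserves − Δrequired = −359B − (−78.15B) = -280.85 billion.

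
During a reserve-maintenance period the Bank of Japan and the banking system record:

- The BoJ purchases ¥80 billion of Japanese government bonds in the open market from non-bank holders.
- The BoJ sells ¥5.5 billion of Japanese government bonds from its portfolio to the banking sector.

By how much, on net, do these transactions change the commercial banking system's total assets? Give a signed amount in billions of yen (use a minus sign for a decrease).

+¥80 billion

BoJ balance sheet:
  Assets:      Securities +¥74.5B
  Liabilities: Bank reserves +¥74.5B
Commercial banking system:
  Assets:      Reserves at CB +¥74.5B, Securities +¥5.5B
  Liabilities: Checkable deposits +¥80B
Change in total bank assets = +¥80 billion.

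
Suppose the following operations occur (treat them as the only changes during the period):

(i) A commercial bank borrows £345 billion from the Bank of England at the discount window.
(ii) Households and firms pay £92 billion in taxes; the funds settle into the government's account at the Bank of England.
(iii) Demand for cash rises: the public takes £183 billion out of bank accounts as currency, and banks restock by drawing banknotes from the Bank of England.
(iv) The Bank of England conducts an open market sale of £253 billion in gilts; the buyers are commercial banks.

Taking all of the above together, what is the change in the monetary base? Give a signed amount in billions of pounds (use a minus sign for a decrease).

Bank of England balance sheet:
  Assets:      Securities −£253B, Loans to banks +£345B
  Liabilities: Bank reserves −£183B, Currency in circulation +£183B, Government deposits +£92B
Monetary base = currency + reserves: +£183B + (−£183B) = £0 (no change).

£0 (no change)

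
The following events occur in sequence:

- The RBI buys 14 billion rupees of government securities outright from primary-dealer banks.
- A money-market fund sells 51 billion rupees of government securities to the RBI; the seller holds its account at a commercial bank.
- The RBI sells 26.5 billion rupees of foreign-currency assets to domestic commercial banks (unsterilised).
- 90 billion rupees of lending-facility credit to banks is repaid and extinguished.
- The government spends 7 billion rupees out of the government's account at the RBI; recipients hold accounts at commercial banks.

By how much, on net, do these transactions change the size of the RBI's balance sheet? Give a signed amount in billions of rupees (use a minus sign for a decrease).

OMO purchase (from banks) 14 billion rupees: an RBI asset is acquired → +14B.
Asset purchase (from non-banks) 51 billion rupees: an RBI asset is acquired → +51B.
FX sale 26.5 billion rupees: an RBI asset is shed → −26.5B.
Discount-window repayment 90 billion rupees: an RBI asset is shed → −90B.
Government spending 7 billion rupees: only the composition of liabilities changes → 0.
Net: 14 + 51 − 26.5 − 90 + 0 = -51.5 billion.

-51.5 billion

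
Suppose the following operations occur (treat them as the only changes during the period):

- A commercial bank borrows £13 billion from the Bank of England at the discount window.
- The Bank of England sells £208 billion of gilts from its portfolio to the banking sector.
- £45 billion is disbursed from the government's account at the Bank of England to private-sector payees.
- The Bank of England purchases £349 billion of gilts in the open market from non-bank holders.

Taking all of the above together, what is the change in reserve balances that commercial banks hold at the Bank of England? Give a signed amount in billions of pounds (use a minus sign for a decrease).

+£199 billion

Bank of England balance sheet:
  Assets:      Securities +£141B, Loans to banks +£13B
  Liabilities: Bank reserves +£199B, Government deposits −£45B
So the change in reserve balances that commercial banks hold at the Bank of England is +£199 billion.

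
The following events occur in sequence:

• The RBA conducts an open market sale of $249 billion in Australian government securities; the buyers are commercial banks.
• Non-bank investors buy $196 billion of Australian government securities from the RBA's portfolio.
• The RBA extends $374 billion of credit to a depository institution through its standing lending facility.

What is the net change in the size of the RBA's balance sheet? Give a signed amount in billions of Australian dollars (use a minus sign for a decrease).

-$71 billion

RBA balance sheet:
  Assets:      Securities −$445B, Loans to banks +$374B
  Liabilities: Bank reserves −$71B
Commercial banking system:
  Assets:      Reserves at CB −$71B, Securities +$249B
  Liabilities: Checkable deposits −$196B, Borrowings from CB +$374B
Change in total RBA assets = -$71 billion.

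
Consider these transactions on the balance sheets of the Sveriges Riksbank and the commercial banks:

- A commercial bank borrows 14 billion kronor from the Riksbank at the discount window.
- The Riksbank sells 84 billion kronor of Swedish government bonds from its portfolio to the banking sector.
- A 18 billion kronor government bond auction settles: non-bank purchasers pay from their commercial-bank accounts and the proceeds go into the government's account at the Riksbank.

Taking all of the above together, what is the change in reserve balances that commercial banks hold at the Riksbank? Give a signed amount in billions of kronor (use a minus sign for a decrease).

-88 billion

Riksbank balance sheet:
  Assets:      Securities −84B, Loans to banks +14B
  Liabilities: Bank reserves −88B, Government deposits +18B
Commercial banking system:
  Assets:      Reserves at CB −88B, Securities +84B
  Liabilities: Checkable deposits −18B, Borrowings from CB +14B
So the change in reserve balances that commercial banks hold at the Riksbank is -88 billion.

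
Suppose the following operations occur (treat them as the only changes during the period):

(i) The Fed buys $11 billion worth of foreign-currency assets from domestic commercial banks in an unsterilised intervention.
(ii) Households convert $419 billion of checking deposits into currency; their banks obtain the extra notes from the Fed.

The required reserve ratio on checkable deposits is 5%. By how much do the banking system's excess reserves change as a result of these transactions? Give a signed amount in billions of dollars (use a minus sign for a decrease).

-$387.05 billion

FX purchase $11 billion: reserves +$11B, deposits 0.
Currency withdrawal $419 billion: reserves −$419B, deposits −$419B.
Totals: Δreserves = −$408B, Δdeposits = −$419B.
Δrequired reserves = 5% × −$419B = −$20.95B.
Δexcess reserves = Δreserves − Δrequired = −$408B − (−$20.95B) = -$387.05 billion.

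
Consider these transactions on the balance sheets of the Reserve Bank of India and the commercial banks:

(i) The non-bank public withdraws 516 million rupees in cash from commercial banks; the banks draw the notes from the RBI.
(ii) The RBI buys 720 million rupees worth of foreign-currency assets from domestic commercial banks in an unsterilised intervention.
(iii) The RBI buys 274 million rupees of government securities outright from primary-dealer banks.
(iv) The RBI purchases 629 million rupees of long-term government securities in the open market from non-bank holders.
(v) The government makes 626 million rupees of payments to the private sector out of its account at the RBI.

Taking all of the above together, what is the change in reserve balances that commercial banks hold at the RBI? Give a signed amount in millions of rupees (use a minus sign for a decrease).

+1733 million

Currency withdrawal 516 million rupees: banks swap reserves for currency → −516M.
FX purchase 720 million rupees: the RBI pays by crediting reserve accounts → +720M.
OMO purchase (from banks) 274 million rupees: the RBI pays by crediting reserve accounts → +274M.
Asset purchase (from non-banks) 629 million rupees: the RBI pays by crediting reserve accounts → +629M.
Government spending 626 million rupees: government payments flow into bank reserve accounts → +626M.
Net: −516 + 720 + 274 + 629 + 626 = +1733 million.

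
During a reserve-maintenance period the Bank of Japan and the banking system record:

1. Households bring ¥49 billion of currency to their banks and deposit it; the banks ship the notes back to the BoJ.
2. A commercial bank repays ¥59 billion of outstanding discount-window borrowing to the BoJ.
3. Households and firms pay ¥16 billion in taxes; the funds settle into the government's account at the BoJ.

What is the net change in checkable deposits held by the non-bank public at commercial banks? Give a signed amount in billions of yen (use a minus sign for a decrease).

Currency deposit ¥49 billion: non-bank counterparties' bank balances rise → +¥49B.
Discount-window repayment ¥59 billion: the counterparty is a bank, so public deposits are unchanged → 0.
Government account inflow ¥16 billion: non-bank counterparties' bank balances fall → −¥16B.
Net: 49 + 0 − 16 = +¥33 billion.

+¥33 billion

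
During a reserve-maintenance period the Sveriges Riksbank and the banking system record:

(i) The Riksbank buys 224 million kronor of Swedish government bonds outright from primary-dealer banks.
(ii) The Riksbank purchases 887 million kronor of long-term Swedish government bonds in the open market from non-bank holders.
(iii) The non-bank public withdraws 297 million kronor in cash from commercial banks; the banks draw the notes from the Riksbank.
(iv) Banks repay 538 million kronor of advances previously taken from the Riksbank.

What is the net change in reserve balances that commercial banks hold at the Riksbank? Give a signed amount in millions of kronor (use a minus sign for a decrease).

+276 million

OMO purchase (from banks) 224 million kronor: the Riksbank pays by crediting reserve accounts → +224M.
Asset purchase (from non-banks) 887 million kronor: the Riksbank pays by crediting reserve accounts → +887M.
Currency withdrawal 297 million kronor: banks swap reserves for currency → −297M.
Discount-window repayment 538 million kronor: repayment is debited from reserves → −538M.
Net: 224 + 887 − 297 − 538 = +276 million.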